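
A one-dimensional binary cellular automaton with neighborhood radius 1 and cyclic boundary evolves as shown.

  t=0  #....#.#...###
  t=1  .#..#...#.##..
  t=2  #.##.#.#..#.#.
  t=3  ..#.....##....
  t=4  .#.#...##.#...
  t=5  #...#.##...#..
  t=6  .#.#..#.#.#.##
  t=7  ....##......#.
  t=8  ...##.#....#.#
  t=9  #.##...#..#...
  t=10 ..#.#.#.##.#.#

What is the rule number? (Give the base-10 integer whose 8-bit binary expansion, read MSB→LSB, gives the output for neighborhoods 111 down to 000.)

  ### -> .   bit 7 = 0  t=0,i=12
  ##. -> .   bit 6 = 0  t=0,i=0
  #.# -> .   bit 5 = 0  t=0,i=6
  #.. -> #   bit 4 = 1  t=0,i=1
  .## -> #   bit 3 = 1  t=0,i=11
  .#. -> .   bit 2 = 0  t=0,i=5
  ..# -> #   bit 1 = 1  t=0,i=4
  ... -> .   bit 0 = 0  t=0,i=2
  bits 00011010 = 26

26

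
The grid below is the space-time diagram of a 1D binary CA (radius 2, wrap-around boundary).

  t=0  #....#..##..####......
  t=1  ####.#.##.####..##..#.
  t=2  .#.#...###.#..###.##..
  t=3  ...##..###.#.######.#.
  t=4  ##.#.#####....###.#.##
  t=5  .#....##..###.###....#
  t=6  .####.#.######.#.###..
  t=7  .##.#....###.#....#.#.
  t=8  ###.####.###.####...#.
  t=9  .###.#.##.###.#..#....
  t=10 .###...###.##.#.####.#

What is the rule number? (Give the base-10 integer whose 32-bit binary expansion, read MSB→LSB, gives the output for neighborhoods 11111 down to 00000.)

  [31] ##### => #  t=3,i=15
  [30] ####. => .  t=0,i=14
  [29] ###.# => #  t=1,i=3
  [28] ###.. => .  t=0,i=15
  [27] ##.## => #  t=1,i=9
  [26] ##.#. => .  t=1,i=4
  [25] ##..# => #  t=0,i=10
  [24] ##... => #  t=0,i=16
  [23] #.### => .  t=1,i=0
  [22] #.##. => #  t=1,i=7
  [21] #.#.# => .  t=1,i=5
  [20] #.#.. => #  t=2,i=3
  [19] #..## => #  t=0,i=7
  [18] #..#. => #  t=1,i=19
  [17] #...# => .  t=2,i=5
  [16] #.... => #  t=0,i=2
  [15] .#### => #  t=0,i=13
  [14] .###. => #  t=2,i=8
  [13] .##.# => #  t=1,i=8
  [12] .##.. => .  t=0,i=9
  [11] .#.## => .  t=1,i=6
  [10] .#.#. => .  t=2,i=2
  [9] .#..# => .  t=0,i=6
  [8] .#... => #  t=0,i=1
  [7] ..### => #  t=0,i=12
  [6] ..##. => #  t=0,i=8
  [5] ..#.# => .  t=1,i=20
  [4] ..#.. => #  t=0,i=0
  [3] ...## => .  t=2,i=6
  [2] ...#. => .  t=0,i=4
  [1] ....# => #  t=0,i=3
  [0] ..... => .  t=0,i=18
  bits 10101011010111011110000111010010 = 2875056594

2875056594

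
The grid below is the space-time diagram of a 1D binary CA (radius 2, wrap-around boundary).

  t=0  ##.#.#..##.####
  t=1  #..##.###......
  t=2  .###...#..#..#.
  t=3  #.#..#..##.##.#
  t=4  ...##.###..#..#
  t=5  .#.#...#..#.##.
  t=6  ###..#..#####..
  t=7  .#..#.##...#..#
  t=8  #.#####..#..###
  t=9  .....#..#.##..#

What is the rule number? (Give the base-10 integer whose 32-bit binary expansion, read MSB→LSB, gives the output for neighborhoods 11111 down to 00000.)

  #####|.  b31=0 t=0,i=13
  ####.|#  b30=1 t=0,i=0
  ###.#|.  b29=0 t=0,i=1
  ###..|.  b28=0 t=1,i=8
  ##.##|.  b27=0 t=0,i=10
  ##.#.|.  b26=0 t=0,i=2
  ##..#|.  b25=0 t=4,i=9
  ##...|.  b24=0 t=1,i=9
  #.###|.  b23=0 t=0,i=11
  #.##.|#  b22=1 t=3,i=11
  #.#.#|#  b21=1 t=0,i=3
  #.#..|.  b20=0 t=0,i=5
  #..##|#  b19=1 t=0,i=7
  #..#.|#  b18=1 t=2,i=9
  #...#|#  b17=1 t=2,i=5
  #....|#  b16=1 t=1,i=10
  .####|.  b15=0 t=0,i=12
  .###.|#  b14=1 t=1,i=7
  .##.#|.  b13=0 t=0,i=9
  .##..|.  b12=0 t=5,i=13
  .#.##|#  b11=1 t=5,i=11
  .#.#.|#  b10=1 t=0,i=4
  .#..#|#  b9=1 t=0,i=6
  .#...|.  b8=0 t=4,i=0
  ..###|.  b7=0 t=2,i=1
  ..##.|#  b6=1 t=0,i=8
  ..#.#|#  b5=1 t=5,i=1
  ..#..|.  b4=0 t=1,i=0
  ...##|.  b3=0 t=4,i=2
  ...#.|.  b2=0 t=1,i=14
  ....#|#  b1=1 t=1,i=13
  .....|.  b0=0 t=1,i=11
  bits 01000000011011110100111001100010 = 1081036386

1081036386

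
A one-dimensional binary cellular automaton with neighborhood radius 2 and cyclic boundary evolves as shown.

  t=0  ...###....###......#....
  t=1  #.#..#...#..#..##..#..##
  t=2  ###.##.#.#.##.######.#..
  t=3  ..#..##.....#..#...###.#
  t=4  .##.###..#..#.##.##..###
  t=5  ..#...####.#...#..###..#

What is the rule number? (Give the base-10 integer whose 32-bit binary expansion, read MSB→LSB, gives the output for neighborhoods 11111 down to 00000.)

  #####|.  b31=0 t=2,i=16
  ####.|.  b30=0 t=2,i=18
  ###.#|#  b29=1 t=1,i=0
  ###..|#  b28=1 t=0,i=5
  ##.##|.  b27=0 t=2,i=3
  ##.#.|#  b26=1 t=1,i=1
  ##..#|#  b25=1 t=1,i=17
  ##...|.  b24=0 t=0,i=6
  #.###|.  b23=0 t=2,i=14
  #.##.|.  b22=0 t=2,i=4
  #.#.#|.  b21=0 t=2,i=7
  #.#..|#  b20=1 t=1,i=2
  #..##|#  b19=1 t=1,i=14
  #..#.|#  b18=1 t=1,i=4
  #...#|#  b17=1 t=1,i=7
  #....|.  b16=0 t=0,i=7
  .####|#  b15=1 t=2,i=15
  .###.|.  b14=0 t=0,i=4
  .##.#|#  b13=1 t=2,i=5
  .##..|#  b12=1 t=1,i=16
  .#.##|.  b11=0 t=2,i=10
  .#.#.|.  b10=0 t=2,i=8
  .#..#|.  b9=0 t=1,i=3
  .#...|.  b8=0 t=0,i=20
  ..###|.  b7=0 t=0,i=3
  ..##.|#  b6=1 t=1,i=15
  ..#.#|.  b5=0 t=4,i=12
  ..#..|#  b4=1 t=0,i=19
  ...##|#  b3=1 t=0,i=2
  ...#.|.  b2=0 t=0,i=18
  ....#|.  b1=0 t=0,i=1
  .....|#  b0=1 t=0,i=0
  bits 00110110000111101011000001011001 = 907980889

907980889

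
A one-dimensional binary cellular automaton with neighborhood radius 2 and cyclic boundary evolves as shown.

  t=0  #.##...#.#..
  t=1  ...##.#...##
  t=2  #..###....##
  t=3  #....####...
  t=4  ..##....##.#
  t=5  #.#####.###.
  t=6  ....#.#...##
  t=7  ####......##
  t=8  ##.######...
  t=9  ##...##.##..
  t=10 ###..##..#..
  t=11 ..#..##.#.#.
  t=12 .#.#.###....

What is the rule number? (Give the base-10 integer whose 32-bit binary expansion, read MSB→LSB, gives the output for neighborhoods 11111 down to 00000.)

  ##### -> #   bit 31 = 1  t=5,i=4
  ####. -> .   bit 30 = 0  t=3,i=7
  ###.# -> #   bit 29 = 1  t=5,i=6
  ###.. -> #   bit 28 = 1  t=2,i=0
  ##.## -> .   bit 27 = 0  t=5,i=7
  ##.#. -> #   bit 26 = 1  t=1,i=5
  ##..# -> .   bit 25 = 0  t=2,i=1
  ##... -> #   bit 24 = 1  t=0,i=4
  #.### -> .   bit 23 = 0  t=5,i=2
  #.##. -> .   bit 22 = 0  t=0,i=2
  #.#.# -> .   bit 21 = 0  t=5,i=0
  #.#.. -> .   bit 20 = 0  t=0,i=9
  #..## -> .   bit 19 = 0  t=2,i=2
  #..#. -> #   bit 18 = 1  t=0,i=11
  #...# -> .   bit 17 = 0  t=0,i=5
  #.... -> #   bit 16 = 1  t=2,i=7
  .#### -> .   bit 15 = 0  t=3,i=6
  .###. -> .   bit 14 = 0  t=2,i=4
  .##.# -> #   bit 13 = 1  t=1,i=4
  .##.. -> #   bit 12 = 1  t=0,i=3
  .#.## -> .   bit 11 = 0  t=0,i=1
  .#.#. -> .   bit 10 = 0  t=0,i=8
  .#..# -> #   bit 9 = 1  t=0,i=10
  .#... -> .   bit 8 = 0  t=1,i=7
  ..### -> .   bit 7 = 0  t=2,i=3
  ..##. -> #   bit 6 = 1  t=1,i=3
  ..#.# -> .   bit 5 = 0  t=0,i=0
  ..#.. -> .   bit 4 = 0  t=3,i=0
  ...## -> .   bit 3 = 0  t=1,i=2
  ...#. -> #   bit 2 = 1  t=0,i=6
  ....# -> #   bit 1 = 1  t=2,i=8
  ..... -> #   bit 0 = 1  t=7,i=6
  bits 10110101000001010011001001000111 = 3037016647

3037016647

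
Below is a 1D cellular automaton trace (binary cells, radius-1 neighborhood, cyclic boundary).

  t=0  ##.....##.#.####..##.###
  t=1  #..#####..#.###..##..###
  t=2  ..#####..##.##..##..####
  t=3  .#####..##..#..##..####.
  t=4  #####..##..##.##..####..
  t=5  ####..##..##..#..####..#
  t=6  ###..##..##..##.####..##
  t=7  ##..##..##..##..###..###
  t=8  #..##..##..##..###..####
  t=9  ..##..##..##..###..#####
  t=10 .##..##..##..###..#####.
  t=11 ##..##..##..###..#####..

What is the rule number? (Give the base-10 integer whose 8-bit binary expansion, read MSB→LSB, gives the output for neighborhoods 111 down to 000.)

  nb ###: next=#  (t=0,i=0, bit7=1)
  nb ##.: next=.  (t=0,i=1, bit6=0)
  nb #.#: next=.  (t=0,i=9, bit5=0)
  nb #..: next=.  (t=0,i=2, bit4=0)
  nb .##: next=#  (t=0,i=7, bit3=1)
  nb .#.: next=#  (t=0,i=10, bit2=1)
  nb ..#: next=#  (t=0,i=6, bit1=1)
  nb ...: next=#  (t=0,i=3, bit0=1)
  bits 10001111 = 143

143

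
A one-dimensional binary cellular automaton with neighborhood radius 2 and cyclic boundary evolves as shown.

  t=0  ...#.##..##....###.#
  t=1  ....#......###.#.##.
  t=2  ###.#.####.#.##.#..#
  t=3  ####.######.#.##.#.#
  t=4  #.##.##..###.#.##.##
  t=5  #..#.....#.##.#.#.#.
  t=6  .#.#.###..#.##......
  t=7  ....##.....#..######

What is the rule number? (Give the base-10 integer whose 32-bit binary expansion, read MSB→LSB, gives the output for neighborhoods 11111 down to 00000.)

1702996627

  #####|.  b31=0 t=3,i=1
  ####.|#  b30=1 t=2,i=1
  ###.#|#  b29=1 t=0,i=17
  ###..|.  b28=0 t=6,i=7
  ##.##|.  b27=0 t=3,i=4
  ##.#.|#  b26=1 t=0,i=18
  ##..#|.  b25=0 t=0,i=7
  ##...|#  b24=1 t=0,i=11
  #.###|#  b23=1 t=2,i=6
  #.##.|.  b22=0 t=0,i=5
  #.#.#|.  b21=0 t=1,i=15
  #.#..|.  b20=0 t=0,i=19
  #..##|.  b19=0 t=0,i=8
  #..#.|.  b18=0 t=5,i=2
  #...#|.  b17=0 t=0,i=1
  #....|#  b16=1 t=0,i=12
  .####|#  b15=1 t=2,i=0
  .###.|.  b14=0 t=0,i=16
  .##.#|#  b13=1 t=2,i=14
  .##..|.  b12=0 t=0,i=6
  .#.##|#  b11=1 t=0,i=4
  .#.#.|.  b10=0 t=5,i=15
  .#..#|#  b9=1 t=2,i=17
  .#...|.  b8=0 t=0,i=0
  ..###|#  b7=1 t=0,i=15
  ..##.|.  b6=0 t=0,i=9
  ..#.#|.  b5=0 t=0,i=3
  ..#..|#  b4=1 t=1,i=4
  ...##|.  b3=0 t=0,i=14
  ...#.|.  b2=0 t=0,i=2
  ....#|#  b1=1 t=0,i=13
  .....|#  b0=1 t=1,i=1
  bits 01100101100000011010101010010011 = 1702996627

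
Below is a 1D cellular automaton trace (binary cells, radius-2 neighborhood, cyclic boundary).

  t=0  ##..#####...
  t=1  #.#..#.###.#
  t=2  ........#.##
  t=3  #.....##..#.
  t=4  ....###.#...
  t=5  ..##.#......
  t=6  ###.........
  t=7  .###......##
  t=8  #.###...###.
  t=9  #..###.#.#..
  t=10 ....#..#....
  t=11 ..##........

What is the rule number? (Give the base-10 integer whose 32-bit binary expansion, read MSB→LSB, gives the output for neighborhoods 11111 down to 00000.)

1533067342

  nb #####: next=.  (t=0,i=6, bit31=0)
  nb ####.: next=#  (t=0,i=7, bit30=1)
  nb ###.#: next=.  (t=1,i=9, bit29=0)
  nb ###..: next=#  (t=0,i=8, bit28=1)
  nb ##.##: next=#  (t=1,i=10, bit27=1)
  nb ##.#.: next=.  (t=1,i=1, bit26=0)
  nb ##..#: next=#  (t=0,i=2, bit25=1)
  nb ##...: next=#  (t=0,i=9, bit24=1)
  nb #.###: next=.  (t=1,i=7, bit23=0)
  nb #.##.: next=#  (t=1,i=11, bit22=1)
  nb #.#.#: next=#  (t=8,i=0, bit21=1)
  nb #.#..: next=.  (t=1,i=2, bit20=0)
  nb #..##: next=.  (t=0,i=3, bit19=0)
  nb #..#.: next=.  (t=1,i=4, bit18=0)
  nb #...#: next=.  (t=0,i=10, bit17=0)
  nb #....: next=.  (t=2,i=1, bit16=0)
  nb .####: next=#  (t=0,i=5, bit15=1)
  nb .###.: next=#  (t=1,i=8, bit14=1)
  nb .##.#: next=.  (t=1,i=0, bit13=0)
  nb .##..: next=.  (t=0,i=1, bit12=0)
  nb .#.##: next=.  (t=1,i=6, bit11=0)
  nb .#.#.: next=.  (t=3,i=11, bit10=0)
  nb .#..#: next=.  (t=1,i=3, bit9=0)
  nb .#...: next=.  (t=3,i=1, bit8=0)
  nb ..###: next=.  (t=0,i=4, bit7=0)
  nb ..##.: next=#  (t=0,i=0, bit6=1)
  nb ..#.#: next=.  (t=1,i=5, bit5=0)
  nb ..#..: next=.  (t=9,i=0, bit4=0)
  nb ...##: next=#  (t=0,i=11, bit3=1)
  nb ...#.: next=#  (t=2,i=7, bit2=1)
  nb ....#: next=#  (t=2,i=6, bit1=1)
  nb .....: next=.  (t=2,i=2, bit0=0)
  bits 01011011011000001100000001001110 = 1533067342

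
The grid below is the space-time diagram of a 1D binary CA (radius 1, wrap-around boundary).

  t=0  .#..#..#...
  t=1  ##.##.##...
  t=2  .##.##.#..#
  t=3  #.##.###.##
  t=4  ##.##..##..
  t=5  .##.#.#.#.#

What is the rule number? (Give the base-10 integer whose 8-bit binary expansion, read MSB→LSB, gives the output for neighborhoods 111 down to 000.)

  [7] ### => .  t=3,i=6
  [6] ##. => #  t=1,i=1
  [5] #.# => #  t=1,i=2
  [4] #.. => .  t=0,i=2
  [3] .## => .  t=1,i=0
  [2] .#. => #  t=0,i=1
  [1] ..# => #  t=0,i=0
  [0] ... => .  t=0,i=9
  bits 01100110 = 102

102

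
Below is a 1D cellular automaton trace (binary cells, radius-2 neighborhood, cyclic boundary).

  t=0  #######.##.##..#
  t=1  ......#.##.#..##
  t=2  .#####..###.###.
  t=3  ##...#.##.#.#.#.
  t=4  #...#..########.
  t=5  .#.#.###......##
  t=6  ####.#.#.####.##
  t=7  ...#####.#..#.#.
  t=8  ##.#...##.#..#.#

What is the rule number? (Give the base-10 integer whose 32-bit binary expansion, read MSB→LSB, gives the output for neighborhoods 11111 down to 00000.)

887695303

  nb #####: next=.  (t=0,i=1, bit31=0)
  nb ####.: next=.  (t=0,i=5, bit30=0)
  nb ###.#: next=#  (t=0,i=6, bit29=1)
  nb ###..: next=#  (t=2,i=5, bit28=1)
  nb ##.##: next=.  (t=0,i=7, bit27=0)
  nb ##.#.: next=#  (t=1,i=10, bit26=1)
  nb ##..#: next=.  (t=0,i=13, bit25=0)
  nb ##...: next=.  (t=1,i=0, bit24=0)
  nb #.###: next=#  (t=2,i=12, bit23=1)
  nb #.##.: next=#  (t=0,i=8, bit22=1)
  nb #.#.#: next=#  (t=3,i=10, bit21=1)
  nb #.#..: next=.  (t=1,i=11, bit20=0)
  nb #..##: next=#  (t=0,i=14, bit19=1)
  nb #..#.: next=.  (t=7,i=11, bit18=0)
  nb #...#: next=.  (t=3,i=3, bit17=0)
  nb #....: next=#  (t=1,i=1, bit16=1)
  nb .####: next=.  (t=0,i=0, bit15=0)
  nb .###.: next=.  (t=2,i=9, bit14=0)
  nb .##.#: next=#  (t=0,i=9, bit13=1)
  nb .##..: next=.  (t=0,i=12, bit12=0)
  nb .#.##: next=.  (t=1,i=7, bit11=0)
  nb .#.#.: next=#  (t=3,i=11, bit10=1)
  nb .#..#: next=#  (t=1,i=12, bit9=1)
  nb .#...: next=#  (t=4,i=1, bit8=1)
  nb ..###: next=#  (t=0,i=15, bit7=1)
  nb ..##.: next=#  (t=1,i=14, bit6=1)
  nb ..#.#: next=.  (t=1,i=6, bit5=0)
  nb ..#..: next=.  (t=4,i=4, bit4=0)
  nb ...##: next=.  (t=5,i=13, bit3=0)
  nb ...#.: next=#  (t=1,i=5, bit2=1)
  nb ....#: next=#  (t=1,i=4, bit1=1)
  nb .....: next=#  (t=1,i=2, bit0=1)
  bits 00110100111010010010011111000111 = 887695303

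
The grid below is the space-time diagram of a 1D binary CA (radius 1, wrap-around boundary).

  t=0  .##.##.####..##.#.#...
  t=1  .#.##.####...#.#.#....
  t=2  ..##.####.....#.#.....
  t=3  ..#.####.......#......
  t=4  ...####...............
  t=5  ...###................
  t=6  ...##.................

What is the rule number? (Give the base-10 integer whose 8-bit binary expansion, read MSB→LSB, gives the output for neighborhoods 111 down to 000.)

168

  nb ###: next=#  (t=0,i=8, bit7=1)
  nb ##.: next=.  (t=0,i=2, bit6=0)
  nb #.#: next=#  (t=0,i=3, bit5=1)
  nb #..: next=.  (t=0,i=11, bit4=0)
  nb .##: next=#  (t=0,i=1, bit3=1)
  nb .#.: next=.  (t=0,i=16, bit2=0)
  nb ..#: next=.  (t=0,i=0, bit1=0)
  nb ...: next=.  (t=0,i=20, bit0=0)
  bits 10101000 = 168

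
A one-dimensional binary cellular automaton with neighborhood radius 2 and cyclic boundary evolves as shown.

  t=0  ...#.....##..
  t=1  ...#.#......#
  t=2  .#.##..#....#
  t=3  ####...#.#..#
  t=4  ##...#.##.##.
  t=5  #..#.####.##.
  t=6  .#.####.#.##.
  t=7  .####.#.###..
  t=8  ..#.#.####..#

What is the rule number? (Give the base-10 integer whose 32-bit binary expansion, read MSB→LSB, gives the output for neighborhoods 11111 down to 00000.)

  nb #####: next=#  (t=3,i=1, bit31=1)
  nb ####.: next=.  (t=3,i=2, bit30=0)
  nb ###.#: next=#  (t=5,i=8, bit29=1)
  nb ###..: next=.  (t=3,i=3, bit28=0)
  nb ##.##: next=.  (t=4,i=9, bit27=0)
  nb ##.#.: next=.  (t=5,i=12, bit26=0)
  nb ##..#: next=.  (t=2,i=5, bit25=0)
  nb ##...: next=.  (t=0,i=11, bit24=0)
  nb #.###: next=#  (t=5,i=5, bit23=1)
  nb #.##.: next=#  (t=2,i=3, bit22=1)
  nb #.#.#: next=#  (t=2,i=1, bit21=1)
  nb #.#..: next=.  (t=1,i=5, bit20=0)
  nb #..##: next=#  (t=3,i=11, bit19=1)
  nb #..#.: next=.  (t=2,i=6, bit18=0)
  nb #...#: next=#  (t=1,i=1, bit17=1)
  nb #....: next=#  (t=0,i=5, bit16=1)
  nb .####: next=#  (t=3,i=0, bit15=1)
  nb .###.: next=#  (t=7,i=9, bit14=1)
  nb .##.#: next=#  (t=4,i=8, bit13=1)
  nb .##..: next=.  (t=0,i=10, bit12=0)
  nb .#.##: next=#  (t=2,i=2, bit11=1)
  nb .#.#.: next=#  (t=1,i=4, bit10=1)
  nb .#..#: next=#  (t=3,i=10, bit9=1)
  nb .#...: next=.  (t=0,i=4, bit8=0)
  nb ..###: next=.  (t=3,i=12, bit7=0)
  nb ..##.: next=.  (t=0,i=9, bit6=0)
  nb ..#.#: next=#  (t=1,i=3, bit5=1)
  nb ..#..: next=#  (t=0,i=3, bit4=1)
  nb ...##: next=.  (t=0,i=8, bit3=0)
  nb ...#.: next=.  (t=0,i=2, bit2=0)
  nb ....#: next=.  (t=0,i=1, bit1=0)
  nb .....: next=.  (t=0,i=0, bit0=0)
  bits 10100000111010111110111000110000 = 2699816496

2699816496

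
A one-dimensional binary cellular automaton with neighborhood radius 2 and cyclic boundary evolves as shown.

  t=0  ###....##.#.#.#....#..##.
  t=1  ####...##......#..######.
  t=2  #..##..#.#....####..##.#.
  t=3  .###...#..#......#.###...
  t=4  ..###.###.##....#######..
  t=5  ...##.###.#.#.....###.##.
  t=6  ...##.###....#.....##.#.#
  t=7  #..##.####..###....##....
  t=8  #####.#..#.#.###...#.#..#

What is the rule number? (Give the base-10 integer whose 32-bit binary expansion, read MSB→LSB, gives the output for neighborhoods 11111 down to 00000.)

2982701940

  nb #####: next=#  (t=1,i=20, bit31=1)
  nb ####.: next=.  (t=1,i=2, bit30=0)
  nb ###.#: next=#  (t=1,i=23, bit29=1)
  nb ###..: next=#  (t=0,i=2, bit28=1)
  nb ##.##: next=.  (t=0,i=24, bit27=0)
  nb ##.#.: next=.  (t=0,i=9, bit26=0)
  nb ##..#: next=.  (t=2,i=5, bit25=0)
  nb ##...: next=#  (t=0,i=3, bit24=1)
  nb #.###: next=#  (t=0,i=0, bit23=1)
  nb #.##.: next=#  (t=4,i=10, bit22=1)
  nb #.#.#: next=.  (t=0,i=10, bit21=0)
  nb #.#..: next=.  (t=0,i=14, bit20=0)
  nb #..##: next=#  (t=0,i=21, bit19=1)
  nb #..#.: next=.  (t=2,i=6, bit18=0)
  nb #...#: next=.  (t=1,i=5, bit17=0)
  nb #....: next=.  (t=0,i=4, bit16=0)
  nb .####: next=.  (t=1,i=1, bit15=0)
  nb .###.: next=#  (t=0,i=1, bit14=1)
  nb .##.#: next=#  (t=0,i=8, bit13=1)
  nb .##..: next=.  (t=1,i=8, bit12=0)
  nb .#.##: next=#  (t=3,i=18, bit11=1)
  nb .#.#.: next=.  (t=0,i=11, bit10=0)
  nb .#..#: next=#  (t=0,i=20, bit9=1)
  nb .#...: next=#  (t=0,i=15, bit8=1)
  nb ..###: next=.  (t=1,i=18, bit7=0)
  nb ..##.: next=#  (t=0,i=7, bit6=1)
  nb ..#.#: next=#  (t=2,i=7, bit5=1)
  nb ..#..: next=#  (t=0,i=19, bit4=1)
  nb ...##: next=.  (t=0,i=6, bit3=0)
  nb ...#.: next=#  (t=0,i=18, bit2=1)
  nb ....#: next=.  (t=0,i=5, bit1=0)
  nb .....: next=.  (t=1,i=11, bit0=0)
  bits 10110001110010000110101101110100 = 2982701940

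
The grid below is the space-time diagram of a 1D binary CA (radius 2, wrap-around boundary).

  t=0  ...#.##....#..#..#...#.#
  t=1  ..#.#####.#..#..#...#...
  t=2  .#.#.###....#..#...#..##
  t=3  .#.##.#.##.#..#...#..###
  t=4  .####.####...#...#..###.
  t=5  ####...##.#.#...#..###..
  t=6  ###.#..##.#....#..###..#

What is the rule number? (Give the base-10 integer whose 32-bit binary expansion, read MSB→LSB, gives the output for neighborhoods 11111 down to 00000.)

  ##### -> #   bit 31 = 1  t=1,i=6
  ####. -> #   bit 30 = 1  t=1,i=7
  ###.# -> .   bit 29 = 0  t=1,i=8
  ###.. -> .   bit 28 = 0  t=2,i=7
  ##.## -> .   bit 27 = 0  t=4,i=5
  ##.#. -> .   bit 26 = 0  t=1,i=9
  ##..# -> .   bit 25 = 0  t=4,i=23
  ##... -> #   bit 24 = 1  t=0,i=7
  #.### -> .   bit 23 = 0  t=1,i=4
  #.##. -> #   bit 22 = 1  t=0,i=5
  #.#.# -> #   bit 21 = 1  t=2,i=1
  #.#.. -> .   bit 20 = 0  t=0,i=23
  #..## -> #   bit 19 = 1  t=2,i=21
  #..#. -> #   bit 18 = 1  t=0,i=13
  #...# -> .   bit 17 = 0  t=0,i=1
  #.... -> #   bit 16 = 1  t=0,i=8
  .#### -> #   bit 15 = 1  t=1,i=5
  .###. -> #   bit 14 = 1  t=2,i=6
  .##.# -> #   bit 13 = 1  t=2,i=23
  .##.. -> #   bit 12 = 1  t=0,i=6
  .#.## -> #   bit 11 = 1  t=0,i=4
  .#.#. -> .   bit 10 = 0  t=0,i=22
  .#..# -> .   bit 9 = 0  t=0,i=12
  .#... -> .   bit 8 = 0  t=0,i=0
  ..### -> #   bit 7 = 1  t=3,i=21
  ..##. -> #   bit 6 = 1  t=2,i=22
  ..#.# -> .   bit 5 = 0  t=0,i=3
  ..#.. -> .   bit 4 = 0  t=0,i=11
  ...## -> .   bit 3 = 0  t=5,i=6
  ...#. -> #   bit 2 = 1  t=0,i=2
  ....# -> .   bit 1 = 0  t=0,i=9
  ..... -> #   bit 0 = 1  t=1,i=23
  bits 11000001011011011111100011000101 = 3245209797

3245209797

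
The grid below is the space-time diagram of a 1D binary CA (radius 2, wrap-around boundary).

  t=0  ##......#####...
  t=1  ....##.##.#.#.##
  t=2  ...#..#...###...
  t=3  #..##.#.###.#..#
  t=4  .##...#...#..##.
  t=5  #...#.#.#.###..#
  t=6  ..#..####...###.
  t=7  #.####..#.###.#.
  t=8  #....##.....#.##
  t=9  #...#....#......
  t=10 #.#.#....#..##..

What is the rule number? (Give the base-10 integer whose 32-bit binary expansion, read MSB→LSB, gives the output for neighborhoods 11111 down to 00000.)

  nb #####: next=#  (t=0,i=10, bit31=1)
  nb ####.: next=.  (t=0,i=11, bit30=0)
  nb ###.#: next=#  (t=3,i=10, bit29=1)
  nb ###..: next=#  (t=0,i=12, bit28=1)
  nb ##.##: next=#  (t=1,i=6, bit27=1)
  nb ##.#.: next=.  (t=1,i=9, bit26=0)
  nb ##..#: next=#  (t=3,i=1, bit25=1)
  nb ##...: next=.  (t=0,i=2, bit24=0)
  nb #.###: next=.  (t=3,i=8, bit23=0)
  nb #.##.: next=.  (t=1,i=7, bit22=0)
  nb #.#.#: next=#  (t=1,i=10, bit21=1)
  nb #.#..: next=.  (t=3,i=12, bit20=0)
  nb #..##: next=#  (t=3,i=2, bit19=1)
  nb #..#.: next=.  (t=2,i=5, bit18=0)
  nb #...#: next=#  (t=0,i=14, bit17=1)
  nb #....: next=.  (t=0,i=3, bit16=0)
  nb .####: next=.  (t=0,i=9, bit15=0)
  nb .###.: next=.  (t=2,i=11, bit14=0)
  nb .##.#: next=.  (t=1,i=5, bit13=0)
  nb .##..: next=.  (t=0,i=1, bit12=0)
  nb .#.##: next=.  (t=1,i=13, bit11=0)
  nb .#.#.: next=#  (t=1,i=11, bit10=1)
  nb .#..#: next=#  (t=2,i=4, bit9=1)
  nb .#...: next=.  (t=2,i=7, bit8=0)
  nb ..###: next=#  (t=0,i=8, bit7=1)
  nb ..##.: next=.  (t=0,i=0, bit6=0)
  nb ..#.#: next=.  (t=5,i=4, bit5=0)
  nb ..#..: next=#  (t=2,i=3, bit4=1)
  nb ...##: next=#  (t=0,i=7, bit3=1)
  nb ...#.: next=.  (t=2,i=2, bit2=0)
  nb ....#: next=.  (t=0,i=6, bit1=0)
  nb .....: next=#  (t=0,i=4, bit0=1)
  bits 10111010001010100000011010011001 = 3123316377

3123316377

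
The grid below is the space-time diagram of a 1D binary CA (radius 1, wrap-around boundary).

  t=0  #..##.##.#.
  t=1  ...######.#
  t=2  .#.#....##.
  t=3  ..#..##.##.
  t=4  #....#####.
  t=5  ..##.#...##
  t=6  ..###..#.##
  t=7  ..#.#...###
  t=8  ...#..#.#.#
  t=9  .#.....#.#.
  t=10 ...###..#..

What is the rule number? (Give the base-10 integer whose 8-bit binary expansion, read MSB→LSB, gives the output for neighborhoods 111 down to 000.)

  ###|.  b7=0 t=1,i=4
  ##.|#  b6=1 t=0,i=4
  #.#|#  b5=1 t=0,i=5
  #..|.  b4=0 t=0,i=1
  .##|#  b3=1 t=0,i=3
  .#.|.  b2=0 t=0,i=0
  ..#|.  b1=0 t=0,i=2
  ...|#  b0=1 t=1,i=1
  bits 01101001 = 105

105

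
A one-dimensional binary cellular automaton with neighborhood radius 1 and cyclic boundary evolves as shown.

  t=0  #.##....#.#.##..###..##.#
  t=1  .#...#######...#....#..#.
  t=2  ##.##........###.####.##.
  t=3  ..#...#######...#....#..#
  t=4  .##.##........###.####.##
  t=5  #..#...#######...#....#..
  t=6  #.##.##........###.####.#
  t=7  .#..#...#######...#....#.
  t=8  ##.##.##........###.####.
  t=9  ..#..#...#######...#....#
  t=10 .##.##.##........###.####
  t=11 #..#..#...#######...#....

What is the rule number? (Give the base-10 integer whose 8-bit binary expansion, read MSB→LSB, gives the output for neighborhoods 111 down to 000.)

  ###|.  b7=0 t=0,i=17
  ##.|.  b6=0 t=0,i=0
  #.#|#  b5=1 t=0,i=1
  #..|.  b4=0 t=0,i=4
  .##|.  b3=0 t=0,i=2
  .#.|#  b2=1 t=0,i=8
  ..#|#  b1=1 t=0,i=7
  ...|#  b0=1 t=0,i=5
  bits 00100111 = 39

39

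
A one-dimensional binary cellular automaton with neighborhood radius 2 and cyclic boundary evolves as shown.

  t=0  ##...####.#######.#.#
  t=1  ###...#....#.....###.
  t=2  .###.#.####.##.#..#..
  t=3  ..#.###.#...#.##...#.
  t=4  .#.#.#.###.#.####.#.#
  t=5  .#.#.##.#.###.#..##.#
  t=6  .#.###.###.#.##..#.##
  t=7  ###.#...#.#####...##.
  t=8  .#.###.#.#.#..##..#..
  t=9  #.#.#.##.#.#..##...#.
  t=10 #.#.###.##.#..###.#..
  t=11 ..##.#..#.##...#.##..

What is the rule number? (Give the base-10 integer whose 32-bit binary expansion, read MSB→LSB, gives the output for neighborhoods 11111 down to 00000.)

359782726

  nb #####: next=.  (t=0,i=12, bit31=0)
  nb ####.: next=.  (t=0,i=7, bit30=0)
  nb ###.#: next=.  (t=0,i=8, bit29=0)
  nb ###..: next=#  (t=0,i=1, bit28=1)
  nb ##.##: next=.  (t=0,i=9, bit27=0)
  nb ##.#.: next=#  (t=0,i=17, bit26=1)
  nb ##..#: next=.  (t=6,i=15, bit25=0)
  nb ##...: next=#  (t=0,i=2, bit24=1)
  nb #.###: next=.  (t=0,i=10, bit23=0)
  nb #.##.: next=#  (t=2,i=12, bit22=1)
  nb #.#.#: next=#  (t=0,i=18, bit21=1)
  nb #.#..: next=#  (t=2,i=15, bit20=1)
  nb #..##: next=.  (t=5,i=16, bit19=0)
  nb #..#.: next=.  (t=2,i=17, bit18=0)
  nb #...#: next=.  (t=0,i=3, bit17=0)
  nb #....: next=#  (t=1,i=8, bit16=1)
  nb .####: next=#  (t=0,i=6, bit15=1)
  nb .###.: next=#  (t=0,i=0, bit14=1)
  nb .##.#: next=.  (t=2,i=13, bit13=0)
  nb .##..: next=#  (t=3,i=15, bit12=1)
  nb .#.##: next=#  (t=0,i=19, bit11=1)
  nb .#.#.: next=.  (t=4,i=0, bit10=0)
  nb .#..#: next=.  (t=2,i=16, bit9=0)
  nb .#...: next=#  (t=1,i=7, bit8=1)
  nb ..###: next=.  (t=0,i=5, bit7=0)
  nb ..##.: next=#  (t=5,i=17, bit6=1)
  nb ..#.#: next=.  (t=3,i=2, bit5=0)
  nb ..#..: next=.  (t=1,i=6, bit4=0)
  nb ...##: next=.  (t=0,i=4, bit3=0)
  nb ...#.: next=#  (t=1,i=5, bit2=1)
  nb ....#: next=#  (t=1,i=9, bit1=1)
  nb .....: next=.  (t=1,i=14, bit0=0)
  bits 00010101011100011101100101000110 = 359782726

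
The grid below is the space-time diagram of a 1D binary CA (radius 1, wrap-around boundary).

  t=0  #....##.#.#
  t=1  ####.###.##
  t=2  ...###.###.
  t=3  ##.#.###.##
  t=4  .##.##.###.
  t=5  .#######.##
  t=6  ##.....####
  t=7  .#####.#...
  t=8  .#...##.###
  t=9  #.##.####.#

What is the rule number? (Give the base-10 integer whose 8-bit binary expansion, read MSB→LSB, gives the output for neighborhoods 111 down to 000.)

  nb ###: next=.  (t=1,i=0, bit7=0)
  nb ##.: next=#  (t=0,i=0, bit6=1)
  nb #.#: next=#  (t=0,i=7, bit5=1)
  nb #..: next=#  (t=0,i=1, bit4=1)
  nb .##: next=#  (t=0,i=5, bit3=1)
  nb .#.: next=.  (t=0,i=8, bit2=0)
  nb ..#: next=.  (t=0,i=4, bit1=0)
  nb ...: next=#  (t=0,i=2, bit0=1)
  bits 01111001 = 121

121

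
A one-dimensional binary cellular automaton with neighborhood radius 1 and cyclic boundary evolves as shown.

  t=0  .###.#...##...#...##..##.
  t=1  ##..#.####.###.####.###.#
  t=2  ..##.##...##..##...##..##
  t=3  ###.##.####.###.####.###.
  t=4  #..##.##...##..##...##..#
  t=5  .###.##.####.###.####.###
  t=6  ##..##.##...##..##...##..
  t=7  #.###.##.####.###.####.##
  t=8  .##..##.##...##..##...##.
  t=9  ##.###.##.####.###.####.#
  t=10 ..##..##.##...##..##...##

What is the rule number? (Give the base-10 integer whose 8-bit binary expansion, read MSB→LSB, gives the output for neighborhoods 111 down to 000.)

  [7] ### => .  t=0,i=2
  [6] ##. => .  t=0,i=3
  [5] #.# => #  t=0,i=4
  [4] #.. => #  t=0,i=6
  [3] .## => #  t=0,i=1
  [2] .#. => .  t=0,i=5
  [1] ..# => #  t=0,i=0
  [0] ... => #  t=0,i=7
  bits 00111011 = 59

59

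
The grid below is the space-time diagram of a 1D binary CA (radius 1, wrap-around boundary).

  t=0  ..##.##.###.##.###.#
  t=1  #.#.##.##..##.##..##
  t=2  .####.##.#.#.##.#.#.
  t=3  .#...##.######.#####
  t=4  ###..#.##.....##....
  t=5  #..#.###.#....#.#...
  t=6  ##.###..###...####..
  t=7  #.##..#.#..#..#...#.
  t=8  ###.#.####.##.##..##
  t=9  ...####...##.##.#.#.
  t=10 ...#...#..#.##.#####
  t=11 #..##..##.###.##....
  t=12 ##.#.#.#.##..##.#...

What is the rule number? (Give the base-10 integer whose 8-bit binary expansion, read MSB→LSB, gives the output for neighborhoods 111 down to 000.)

  nb ###: next=.  (t=0,i=9, bit7=0)
  nb ##.: next=.  (t=0,i=3, bit6=0)
  nb #.#: next=#  (t=0,i=4, bit5=1)
  nb #..: next=#  (t=0,i=0, bit4=1)
  nb .##: next=#  (t=0,i=2, bit3=1)
  nb .#.: next=#  (t=0,i=19, bit2=1)
  nb ..#: next=.  (t=0,i=1, bit1=0)
  nb ...: next=.  (t=3,i=3, bit0=0)
  bits 00111100 = 60

60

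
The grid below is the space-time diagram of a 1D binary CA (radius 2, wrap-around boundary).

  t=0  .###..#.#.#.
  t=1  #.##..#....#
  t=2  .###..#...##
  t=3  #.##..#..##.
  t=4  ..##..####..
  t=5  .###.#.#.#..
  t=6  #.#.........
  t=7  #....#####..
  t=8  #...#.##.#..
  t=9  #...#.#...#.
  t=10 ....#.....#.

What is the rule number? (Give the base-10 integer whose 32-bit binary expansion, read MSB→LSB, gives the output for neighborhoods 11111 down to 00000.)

  #####|#  b31=1 t=7,i=7
  ####.|.  b30=0 t=4,i=8
  ###.#|.  b29=0 t=5,i=3
  ###..|#  b28=1 t=0,i=3
  ##.##|#  b27=1 t=1,i=1
  ##.#.|.  b26=0 t=3,i=11
  ##..#|.  b25=0 t=0,i=4
  ##...|.  b24=0 t=4,i=10
  #.###|.  b23=0 t=2,i=1
  #.##.|#  b22=1 t=1,i=2
  #.#.#|.  b21=0 t=0,i=8
  #.#..|.  b20=0 t=0,i=10
  #..##|#  b19=1 t=0,i=0
  #..#.|.  b18=0 t=0,i=5
  #...#|.  b17=0 t=2,i=8
  #....|.  b16=0 t=1,i=8
  .####|#  b15=1 t=4,i=7
  .###.|#  b14=1 t=0,i=2
  .##.#|.  b13=0 t=1,i=0
  .##..|#  b12=1 t=1,i=3
  .#.##|.  b11=0 t=3,i=1
  .#.#.|.  b10=0 t=0,i=7
  .#..#|#  b9=1 t=0,i=11
  .#...|.  b8=0 t=1,i=7
  ..###|.  b7=0 t=0,i=1
  ..##.|#  b6=1 t=1,i=11
  ..#.#|#  b5=1 t=0,i=6
  ..#..|#  b4=1 t=1,i=6
  ...##|#  b3=1 t=1,i=10
  ...#.|.  b2=0 t=6,i=11
  ....#|.  b1=0 t=1,i=9
  .....|#  b0=1 t=6,i=5
  bits 10011000010010001101001001111001 = 2554909305

2554909305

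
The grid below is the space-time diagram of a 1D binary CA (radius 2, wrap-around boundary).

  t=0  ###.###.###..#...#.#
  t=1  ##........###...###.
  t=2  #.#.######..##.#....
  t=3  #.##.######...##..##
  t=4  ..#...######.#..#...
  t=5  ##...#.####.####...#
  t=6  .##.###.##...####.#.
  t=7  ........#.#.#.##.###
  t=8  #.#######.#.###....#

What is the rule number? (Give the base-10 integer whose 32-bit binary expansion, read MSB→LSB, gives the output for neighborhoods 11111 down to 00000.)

  #####|#  b31=1 t=2,i=6
  ####.|#  b30=1 t=0,i=1
  ###.#|.  b29=0 t=0,i=2
  ###..|#  b28=1 t=0,i=10
  ##.##|.  b27=0 t=0,i=3
  ##.#.|#  b26=1 t=2,i=14
  ##..#|#  b25=1 t=0,i=11
  ##...|#  b24=1 t=1,i=2
  #.###|.  b23=0 t=0,i=4
  #.##.|#  b22=1 t=1,i=0
  #.#.#|#  b21=1 t=2,i=2
  #.#..|#  b20=1 t=2,i=15
  #..##|.  b19=0 t=2,i=11
  #..#.|#  b18=1 t=0,i=12
  #...#|.  b17=0 t=0,i=15
  #....|.  b16=0 t=1,i=3
  .####|#  b15=1 t=0,i=0
  .###.|.  b14=0 t=0,i=5
  .##.#|.  b13=0 t=2,i=13
  .##..|.  b12=0 t=1,i=1
  .#.##|#  b11=1 t=0,i=18
  .#.#.|.  b10=0 t=2,i=1
  .#..#|#  b9=1 t=4,i=14
  .#...|.  b8=0 t=0,i=14
  ..###|.  b7=0 t=1,i=10
  ..##.|.  b6=0 t=2,i=12
  ..#.#|#  b5=1 t=0,i=17
  ..#..|.  b4=0 t=0,i=13
  ...##|#  b3=1 t=1,i=9
  ...#.|#  b2=1 t=0,i=16
  ....#|#  b1=1 t=1,i=8
  .....|#  b0=1 t=1,i=4
  bits 11010111011101001000101000101111 = 3614738991

3614738991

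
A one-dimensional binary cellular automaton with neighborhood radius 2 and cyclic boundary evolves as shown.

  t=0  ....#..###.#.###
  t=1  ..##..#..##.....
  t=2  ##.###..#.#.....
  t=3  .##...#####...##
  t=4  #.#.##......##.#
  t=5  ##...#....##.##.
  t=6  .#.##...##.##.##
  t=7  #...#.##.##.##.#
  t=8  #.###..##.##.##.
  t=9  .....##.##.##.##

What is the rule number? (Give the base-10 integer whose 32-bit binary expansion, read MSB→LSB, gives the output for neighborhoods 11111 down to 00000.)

  ##### -> .   bit 31 = 0  t=3,i=8
  ####. -> .   bit 30 = 0  t=3,i=9
  ###.# -> #   bit 29 = 1  t=0,i=9
  ###.. -> .   bit 28 = 0  t=0,i=15
  ##.## -> #   bit 27 = 1  t=2,i=2
  ##.#. -> #   bit 26 = 1  t=0,i=10
  ##..# -> #   bit 25 = 1  t=1,i=4
  ##... -> .   bit 24 = 0  t=0,i=0
  #.### -> .   bit 23 = 0  t=0,i=13
  #.##. -> .   bit 22 = 0  t=3,i=1
  #.#.# -> .   bit 21 = 0  t=0,i=11
  #.#.. -> #   bit 20 = 1  t=2,i=10
  #..## -> #   bit 19 = 1  t=0,i=6
  #..#. -> #   bit 18 = 1  t=1,i=5
  #...# -> #   bit 17 = 1  t=3,i=4
  #.... -> .   bit 16 = 0  t=0,i=1
  .#### -> .   bit 15 = 0  t=3,i=7
  .###. -> .   bit 14 = 0  t=0,i=8
  .##.# -> #   bit 13 = 1  t=2,i=1
  .##.. -> #   bit 12 = 1  t=1,i=3
  .#.## -> .   bit 11 = 0  t=0,i=12
  .#.#. -> #   bit 10 = 1  t=2,i=9
  .#..# -> .   bit 9 = 0  t=0,i=5
  .#... -> .   bit 8 = 0  t=2,i=11
  ..### -> .   bit 7 = 0  t=0,i=7
  ..##. -> .   bit 6 = 0  t=1,i=2
  ..#.# -> #   bit 5 = 1  t=2,i=8
  ..#.. -> .   bit 4 = 0  t=0,i=4
  ...## -> #   bit 3 = 1  t=1,i=1
  ...#. -> #   bit 2 = 1  t=0,i=3
  ....# -> #   bit 1 = 1  t=0,i=2
  ..... -> .   bit 0 = 0  t=1,i=13
  bits 00101110000111100011010000101110 = 773731374

773731374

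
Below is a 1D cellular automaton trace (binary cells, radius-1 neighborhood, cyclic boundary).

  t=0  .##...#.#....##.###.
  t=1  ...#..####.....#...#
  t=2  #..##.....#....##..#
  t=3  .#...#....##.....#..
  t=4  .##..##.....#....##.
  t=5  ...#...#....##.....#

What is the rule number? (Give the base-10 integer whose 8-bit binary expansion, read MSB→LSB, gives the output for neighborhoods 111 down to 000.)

  [7] ### => .  t=0,i=17
  [6] ##. => .  t=0,i=2
  [5] #.# => #  t=0,i=7
  [4] #.. => #  t=0,i=3
  [3] .## => .  t=0,i=1
  [2] .#. => #  t=0,i=6
  [1] ..# => .  t=0,i=0
  [0] ... => .  t=0,i=4
  bits 00110100 = 52

52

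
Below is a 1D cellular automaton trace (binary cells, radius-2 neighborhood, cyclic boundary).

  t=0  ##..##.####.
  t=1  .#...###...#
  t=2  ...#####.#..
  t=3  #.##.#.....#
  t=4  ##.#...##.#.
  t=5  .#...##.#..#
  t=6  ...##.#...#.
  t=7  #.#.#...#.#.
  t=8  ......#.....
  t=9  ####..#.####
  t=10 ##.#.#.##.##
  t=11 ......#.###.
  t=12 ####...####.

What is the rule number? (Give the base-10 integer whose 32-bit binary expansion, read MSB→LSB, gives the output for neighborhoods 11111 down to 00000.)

  ##### -> #   bit 31 = 1  t=2,i=5
  ####. -> .   bit 30 = 0  t=0,i=9
  ###.# -> .   bit 29 = 0  t=0,i=10
  ###.. -> #   bit 28 = 1  t=1,i=7
  ##.## -> #   bit 27 = 1  t=0,i=6
  ##.#. -> .   bit 26 = 0  t=2,i=8
  ##..# -> .   bit 25 = 0  t=0,i=2
  ##... -> .   bit 24 = 0  t=1,i=8
  #.### -> #   bit 23 = 1  t=0,i=7
  #.##. -> .   bit 22 = 0  t=0,i=0
  #.#.# -> .   bit 21 = 0  t=4,i=10
  #.#.. -> .   bit 20 = 0  t=1,i=1
  #..## -> .   bit 19 = 0  t=0,i=3
  #..#. -> #   bit 18 = 1  t=5,i=10
  #...# -> #   bit 17 = 1  t=1,i=3
  #.... -> #   bit 16 = 1  t=2,i=11
  .#### -> .   bit 15 = 0  t=0,i=8
  .###. -> #   bit 14 = 1  t=1,i=6
  .##.# -> #   bit 13 = 1  t=0,i=5
  .##.. -> #   bit 12 = 1  t=0,i=1
  .#.## -> #   bit 11 = 1  t=4,i=11
  .#.#. -> .   bit 10 = 0  t=1,i=0
  .#..# -> .   bit 9 = 0  t=5,i=9
  .#... -> .   bit 8 = 0  t=1,i=2
  ..### -> #   bit 7 = 1  t=1,i=5
  ..##. -> .   bit 6 = 0  t=0,i=4
  ..#.# -> .   bit 5 = 0  t=1,i=11
  ..#.. -> #   bit 4 = 1  t=6,i=10
  ...## -> #   bit 3 = 1  t=1,i=4
  ...#. -> .   bit 2 = 0  t=1,i=10
  ....# -> .   bit 1 = 0  t=2,i=1
  ..... -> #   bit 0 = 1  t=2,i=0
  bits 10011000100001110111100010011001 = 2559015065

2559015065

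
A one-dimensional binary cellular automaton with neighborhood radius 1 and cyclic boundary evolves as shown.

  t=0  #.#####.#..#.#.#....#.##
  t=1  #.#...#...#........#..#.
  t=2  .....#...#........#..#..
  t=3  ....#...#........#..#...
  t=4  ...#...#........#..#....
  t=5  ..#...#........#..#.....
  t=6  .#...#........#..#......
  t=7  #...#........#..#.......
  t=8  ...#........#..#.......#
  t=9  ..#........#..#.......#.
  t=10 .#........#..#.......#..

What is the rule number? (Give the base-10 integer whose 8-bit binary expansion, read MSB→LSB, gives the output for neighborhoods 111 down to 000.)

74

  ### -> .   bit 7 = 0  t=0,i=3
  ##. -> #   bit 6 = 1  t=0,i=0
  #.# -> .   bit 5 = 0  t=0,i=1
  #.. -> .   bit 4 = 0  t=0,i=9
  .## -> #   bit 3 = 1  t=0,i=2
  .#. -> .   bit 2 = 0  t=0,i=8
  ..# -> #   bit 1 = 1  t=0,i=10
  ... -> .   bit 0 = 0  t=0,i=17
  bits 01001010 = 74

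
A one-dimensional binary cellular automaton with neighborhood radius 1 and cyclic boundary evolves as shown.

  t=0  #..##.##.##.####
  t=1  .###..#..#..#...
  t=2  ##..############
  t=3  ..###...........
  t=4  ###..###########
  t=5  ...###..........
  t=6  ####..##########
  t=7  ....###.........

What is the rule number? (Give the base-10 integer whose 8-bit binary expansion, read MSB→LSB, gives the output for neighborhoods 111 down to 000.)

31

  ###|.  b7=0 t=0,i=13
  ##.|.  b6=0 t=0,i=0
  #.#|.  b5=0 t=0,i=5
  #..|#  b4=1 t=0,i=1
  .##|#  b3=1 t=0,i=3
  .#.|#  b2=1 t=1,i=6
  ..#|#  b1=1 t=0,i=2
  ...|#  b0=1 t=1,i=14
  bits 00011111 = 31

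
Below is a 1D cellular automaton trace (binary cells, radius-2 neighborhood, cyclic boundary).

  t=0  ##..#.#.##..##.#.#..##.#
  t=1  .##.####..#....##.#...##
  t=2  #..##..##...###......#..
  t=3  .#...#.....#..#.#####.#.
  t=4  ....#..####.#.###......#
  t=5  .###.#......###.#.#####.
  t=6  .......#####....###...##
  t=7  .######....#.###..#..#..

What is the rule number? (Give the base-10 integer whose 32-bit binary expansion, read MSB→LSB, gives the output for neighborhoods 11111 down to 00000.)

446762543

  ##### -> .   bit 31 = 0  t=3,i=18
  ####. -> .   bit 30 = 0  t=1,i=6
  ###.# -> .   bit 29 = 0  t=3,i=20
  ###.. -> #   bit 28 = 1  t=0,i=1
  ##.## -> #   bit 27 = 1  t=0,i=22
  ##.#. -> .   bit 26 = 0  t=0,i=14
  ##..# -> #   bit 25 = 1  t=0,i=2
  ##... -> .   bit 24 = 0  t=2,i=9
  #.### -> #   bit 23 = 1  t=0,i=23
  #.##. -> .   bit 22 = 0  t=0,i=8
  #.#.# -> #   bit 21 = 1  t=0,i=6
  #.#.. -> .   bit 20 = 0  t=0,i=17
  #..## -> .   bit 19 = 0  t=0,i=11
  #..#. -> .   bit 18 = 0  t=0,i=3
  #...# -> .   bit 17 = 0  t=1,i=20
  #.... -> #   bit 16 = 1  t=1,i=12
  .#### -> .   bit 15 = 0  t=1,i=5
  .###. -> .   bit 14 = 0  t=0,i=0
  .##.# -> .   bit 13 = 0  t=0,i=13
  .##.. -> .   bit 12 = 0  t=0,i=9
  .#.## -> #   bit 11 = 1  t=0,i=7
  .#.#. -> #   bit 10 = 1  t=0,i=5
  .#..# -> #   bit 9 = 1  t=0,i=18
  .#... -> .   bit 8 = 0  t=1,i=11
  ..### -> .   bit 7 = 0  t=2,i=12
  ..##. -> .   bit 6 = 0  t=0,i=12
  ..#.# -> #   bit 5 = 1  t=0,i=4
  ..#.. -> .   bit 4 = 0  t=1,i=10
  ...## -> #   bit 3 = 1  t=1,i=14
  ...#. -> #   bit 2 = 1  t=2,i=20
  ....# -> #   bit 1 = 1  t=1,i=13
  ..... -> #   bit 0 = 1  t=2,i=17
  bits 00011010101000010000111000101111 = 446762543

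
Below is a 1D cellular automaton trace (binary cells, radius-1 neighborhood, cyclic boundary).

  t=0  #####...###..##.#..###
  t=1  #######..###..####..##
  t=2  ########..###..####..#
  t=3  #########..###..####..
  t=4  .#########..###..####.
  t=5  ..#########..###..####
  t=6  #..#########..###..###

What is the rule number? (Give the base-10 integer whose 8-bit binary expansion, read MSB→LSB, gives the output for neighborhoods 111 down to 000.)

  [7] ### => #  t=0,i=0
  [6] ##. => #  t=0,i=4
  [5] #.# => #  t=0,i=15
  [4] #.. => #  t=0,i=5
  [3] .## => .  t=0,i=8
  [2] .#. => #  t=0,i=16
  [1] ..# => .  t=0,i=7
  [0] ... => #  t=0,i=6
  bits 11110101 = 245

245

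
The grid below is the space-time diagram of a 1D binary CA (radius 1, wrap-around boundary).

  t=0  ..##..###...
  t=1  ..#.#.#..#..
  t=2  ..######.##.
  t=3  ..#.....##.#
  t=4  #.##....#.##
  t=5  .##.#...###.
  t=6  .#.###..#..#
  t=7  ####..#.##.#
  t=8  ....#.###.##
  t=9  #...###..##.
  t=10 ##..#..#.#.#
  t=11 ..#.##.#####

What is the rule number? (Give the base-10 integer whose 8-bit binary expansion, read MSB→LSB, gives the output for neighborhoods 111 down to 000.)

60

  ###|.  b7=0 t=0,i=7
  ##.|.  b6=0 t=0,i=3
  #.#|#  b5=1 t=1,i=3
  #..|#  b4=1 t=0,i=4
  .##|#  b3=1 t=0,i=2
  .#.|#  b2=1 t=1,i=2
  ..#|.  b1=0 t=0,i=1
  ...|.  b0=0 t=0,i=0
  bits 00111100 = 60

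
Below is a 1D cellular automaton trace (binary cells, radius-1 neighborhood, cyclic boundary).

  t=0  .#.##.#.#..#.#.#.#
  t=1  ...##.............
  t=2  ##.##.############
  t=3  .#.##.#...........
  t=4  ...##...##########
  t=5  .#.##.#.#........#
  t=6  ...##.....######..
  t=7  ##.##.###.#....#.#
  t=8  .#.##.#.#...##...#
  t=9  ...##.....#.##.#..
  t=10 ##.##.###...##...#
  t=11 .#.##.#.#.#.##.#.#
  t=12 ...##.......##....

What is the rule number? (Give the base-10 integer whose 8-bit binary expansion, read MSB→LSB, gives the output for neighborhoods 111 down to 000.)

  ###|.  b7=0 t=2,i=0
  ##.|#  b6=1 t=0,i=4
  #.#|.  b5=0 t=0,i=0
  #..|.  b4=0 t=0,i=9
  .##|#  b3=1 t=0,i=3
  .#.|.  b2=0 t=0,i=1
  ..#|.  b1=0 t=0,i=10
  ...|#  b0=1 t=1,i=0
  bits 01001001 = 73

73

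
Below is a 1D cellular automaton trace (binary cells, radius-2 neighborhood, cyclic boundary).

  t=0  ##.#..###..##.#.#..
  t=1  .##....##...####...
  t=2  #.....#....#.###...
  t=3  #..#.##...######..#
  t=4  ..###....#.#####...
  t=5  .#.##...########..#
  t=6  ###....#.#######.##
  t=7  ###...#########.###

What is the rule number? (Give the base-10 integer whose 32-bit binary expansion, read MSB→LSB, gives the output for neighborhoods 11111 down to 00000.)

  ##### -> #   bit 31 = 1  t=3,i=12
  ####. -> #   bit 30 = 1  t=1,i=14
  ###.# -> .   bit 29 = 0  t=6,i=15
  ###.. -> #   bit 28 = 1  t=0,i=8
  ##.## -> #   bit 27 = 1  t=6,i=16
  ##.#. -> #   bit 26 = 1  t=0,i=2
  ##..# -> .   bit 25 = 0  t=0,i=9
  ##... -> .   bit 24 = 0  t=1,i=3
  #.### -> #   bit 23 = 1  t=2,i=13
  #.##. -> .   bit 22 = 0  t=3,i=5
  #.#.# -> #   bit 21 = 1  t=0,i=14
  #.#.. -> .   bit 20 = 0  t=0,i=3
  #..## -> .   bit 19 = 0  t=0,i=5
  #..#. -> #   bit 18 = 1  t=3,i=2
  #...# -> .   bit 17 = 0  t=1,i=10
  #.... -> .   bit 16 = 0  t=1,i=4
  .#### -> #   bit 15 = 1  t=1,i=13
  .###. -> #   bit 14 = 1  t=0,i=7
  .##.# -> #   bit 13 = 1  t=0,i=1
  .##.. -> .   bit 12 = 0  t=1,i=2
  .#.## -> #   bit 11 = 1  t=2,i=12
  .#.#. -> #   bit 10 = 1  t=0,i=15
  .#..# -> .   bit 9 = 0  t=0,i=4
  .#... -> .   bit 8 = 0  t=2,i=1
  ..### -> .   bit 7 = 0  t=0,i=6
  ..##. -> .   bit 6 = 0  t=0,i=0
  ..#.# -> #   bit 5 = 1  t=2,i=11
  ..#.. -> #   bit 4 = 1  t=2,i=0
  ...## -> #   bit 3 = 1  t=1,i=0
  ...#. -> #   bit 2 = 1  t=2,i=5
  ....# -> .   bit 1 = 0  t=1,i=5
  ..... -> #   bit 0 = 1  t=2,i=3
  bits 11011100101001001110110000111101 = 3701795901

3701795901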